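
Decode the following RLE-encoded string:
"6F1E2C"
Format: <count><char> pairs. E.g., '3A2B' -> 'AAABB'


Expanding each <count><char> pair:
  6F -> 'FFFFFF'
  1E -> 'E'
  2C -> 'CC'

Decoded = FFFFFFECC


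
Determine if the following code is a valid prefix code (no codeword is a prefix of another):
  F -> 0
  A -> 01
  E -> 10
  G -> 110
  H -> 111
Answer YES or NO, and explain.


Checking each pair (does one codeword prefix another?):
  F='0' vs A='01': prefix -- VIOLATION

NO -- this is NOT a valid prefix code. F (0) is a prefix of A (01).


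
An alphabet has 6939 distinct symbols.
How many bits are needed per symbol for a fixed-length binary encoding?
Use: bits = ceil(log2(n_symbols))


log2(6939) = 12.7605
Bracket: 2^12 = 4096 < 6939 <= 2^13 = 8192
So ceil(log2(6939)) = 13

bits = ceil(log2(6939)) = ceil(12.7605) = 13 bits


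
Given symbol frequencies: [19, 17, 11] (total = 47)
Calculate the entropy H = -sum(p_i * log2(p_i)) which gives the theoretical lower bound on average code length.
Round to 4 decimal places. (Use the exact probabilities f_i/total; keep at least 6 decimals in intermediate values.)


Per-symbol terms -p_i * log2(p_i) with p_i = f_i/47:
  p = 19/47 = 0.404255: log2(p) = -1.306661, -p*log2(p) = 0.528225
  p = 17/47 = 0.361702: log2(p) = -1.467126, -p*log2(p) = 0.530663
  p = 11/47 = 0.234043: log2(p) = -2.095157, -p*log2(p) = 0.490356
H = 0.528225 + 0.530663 + 0.490356 = 1.549244

H = 1.5492 bits/symbol


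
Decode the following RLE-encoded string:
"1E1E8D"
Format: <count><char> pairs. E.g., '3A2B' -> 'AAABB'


Expanding each <count><char> pair:
  1E -> 'E'
  1E -> 'E'
  8D -> 'DDDDDDDD'

Decoded = EEDDDDDDDD


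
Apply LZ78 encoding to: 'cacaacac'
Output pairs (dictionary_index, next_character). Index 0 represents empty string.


LZ78 encoding steps:
Dictionary: {0: ''}
Step 1: w='' (idx 0), next='c' -> output (0, 'c'), add 'c' as idx 1
Step 2: w='' (idx 0), next='a' -> output (0, 'a'), add 'a' as idx 2
Step 3: w='c' (idx 1), next='a' -> output (1, 'a'), add 'ca' as idx 3
Step 4: w='a' (idx 2), next='c' -> output (2, 'c'), add 'ac' as idx 4
Step 5: w='ac' (idx 4), end of input -> output (4, '')


Encoded: [(0, 'c'), (0, 'a'), (1, 'a'), (2, 'c'), (4, '')]


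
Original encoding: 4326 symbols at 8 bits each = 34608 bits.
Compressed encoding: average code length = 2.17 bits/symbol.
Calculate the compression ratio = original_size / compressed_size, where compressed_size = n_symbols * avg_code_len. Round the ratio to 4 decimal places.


original_size = n_symbols * orig_bits = 4326 * 8 = 34608 bits
compressed_size = n_symbols * avg_code_len = 4326 * 2.17 = 9387.42 bits
ratio = original_size / compressed_size = 34608 / 9387.42 = 3.6866

Compression ratio = 3.6866


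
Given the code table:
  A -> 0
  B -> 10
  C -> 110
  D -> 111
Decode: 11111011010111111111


Decoding:
111 -> D
110 -> C
110 -> C
10 -> B
111 -> D
111 -> D
111 -> D


Result: DCCBDDD


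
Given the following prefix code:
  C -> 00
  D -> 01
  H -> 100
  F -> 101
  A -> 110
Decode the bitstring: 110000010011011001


Decoding step by step:
Bits 110 -> A
Bits 00 -> C
Bits 00 -> C
Bits 100 -> H
Bits 110 -> A
Bits 110 -> A
Bits 01 -> D


Decoded message: ACCHAAD


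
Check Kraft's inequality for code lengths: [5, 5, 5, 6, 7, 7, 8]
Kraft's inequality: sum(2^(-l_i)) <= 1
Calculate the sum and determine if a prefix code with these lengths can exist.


Sum = 2^(-5) + 2^(-5) + 2^(-5) + 2^(-6) + 2^(-7) + 2^(-7) + 2^(-8)
    = 0.03125 + 0.03125 + 0.03125 + 0.015625 + 0.0078125 + 0.0078125 + 0.00390625
    = 33/256 = 0.12890625
Since 0.12890625 <= 1, Kraft's inequality IS satisfied.
A prefix code with these lengths CAN exist.

Kraft sum = 0.12890625. Satisfied.


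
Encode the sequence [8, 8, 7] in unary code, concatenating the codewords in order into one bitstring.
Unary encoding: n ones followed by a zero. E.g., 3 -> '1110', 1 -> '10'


Encode each number as n ones followed by a terminating 0:
  8 -> 111111110 (9 bits)
  8 -> 111111110 (9 bits)
  7 -> 11111110 (8 bits)
Total length = 9 + 9 + 8 = 26 bits.

Unary([8, 8, 7]) = 11111111011111111011111110 (26 bits)


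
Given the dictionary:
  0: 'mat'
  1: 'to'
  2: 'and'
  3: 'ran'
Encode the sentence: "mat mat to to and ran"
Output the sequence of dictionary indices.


Look up each word in the dictionary:
  'mat' -> 0
  'mat' -> 0
  'to' -> 1
  'to' -> 1
  'and' -> 2
  'ran' -> 3

Encoded: [0, 0, 1, 1, 2, 3]


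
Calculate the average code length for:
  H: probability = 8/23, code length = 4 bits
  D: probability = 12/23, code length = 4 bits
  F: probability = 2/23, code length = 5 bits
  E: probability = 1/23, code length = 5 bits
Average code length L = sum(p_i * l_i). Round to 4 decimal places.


Weighted contributions p_i * l_i:
  H: (8/23) * 4 = 32/23
  D: (12/23) * 4 = 48/23
  F: (2/23) * 5 = 10/23
  E: (1/23) * 5 = 5/23
Sum = (32 + 48 + 10 + 5)/23 = 95/23

L = 95/23 = 4.1304 bits/symbol


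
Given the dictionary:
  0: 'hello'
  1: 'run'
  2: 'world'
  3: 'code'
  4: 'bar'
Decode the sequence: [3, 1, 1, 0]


Look up each index in the dictionary:
  3 -> 'code'
  1 -> 'run'
  1 -> 'run'
  0 -> 'hello'

Decoded: "code run run hello"


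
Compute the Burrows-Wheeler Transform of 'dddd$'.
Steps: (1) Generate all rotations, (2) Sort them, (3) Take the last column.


Rotations (sorted):
  0: $dddd -> last char: d
  1: d$ddd -> last char: d
  2: dd$dd -> last char: d
  3: ddd$d -> last char: d
  4: dddd$ -> last char: $


BWT = dddd$


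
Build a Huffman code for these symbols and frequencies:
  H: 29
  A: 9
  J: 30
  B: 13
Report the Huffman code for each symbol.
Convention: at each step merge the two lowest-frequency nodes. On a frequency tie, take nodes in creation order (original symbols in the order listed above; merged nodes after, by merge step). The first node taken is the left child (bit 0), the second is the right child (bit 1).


Huffman tree construction:
Step 1: Merge A(9) + B(13) = 22
Step 2: Merge (A+B)(22) + H(29) = 51
Step 3: Merge J(30) + ((A+B)+H)(51) = 81
Read each symbol's code off the tree from the root (left child = 0, right child = 1).

Codes:
  H: 11 (length 2)
  A: 100 (length 3)
  J: 0 (length 1)
  B: 101 (length 3)
Average code length: 154/81 = 1.9012 bits/symbol


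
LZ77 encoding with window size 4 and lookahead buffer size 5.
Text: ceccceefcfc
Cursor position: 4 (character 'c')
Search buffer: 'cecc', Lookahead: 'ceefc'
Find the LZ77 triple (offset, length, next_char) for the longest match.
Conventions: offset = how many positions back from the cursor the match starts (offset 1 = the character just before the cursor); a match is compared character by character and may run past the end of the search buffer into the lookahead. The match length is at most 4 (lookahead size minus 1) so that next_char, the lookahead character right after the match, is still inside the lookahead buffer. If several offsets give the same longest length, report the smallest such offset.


Try each offset into the search buffer:
  offset=1 (pos 3, char 'c'): match length 1
  offset=2 (pos 2, char 'c'): match length 1
  offset=3 (pos 1, char 'e'): match length 0
  offset=4 (pos 0, char 'c'): match length 2
Longest match has length 2 at offset 4.
next_char = character at position 4 + 2 = 6 -> 'e'

Best match: offset=4, length=2 (matching 'ce' starting at position 0)
LZ77 triple: (4, 2, 'e')


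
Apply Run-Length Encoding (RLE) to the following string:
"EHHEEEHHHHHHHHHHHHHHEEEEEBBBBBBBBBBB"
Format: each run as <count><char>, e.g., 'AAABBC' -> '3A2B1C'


Scanning runs left to right:
  i=0: run of 'E' x 1 -> '1E'
  i=1: run of 'H' x 2 -> '2H'
  i=3: run of 'E' x 3 -> '3E'
  i=6: run of 'H' x 14 -> '14H'
  i=20: run of 'E' x 5 -> '5E'
  i=25: run of 'B' x 11 -> '11B'

RLE = 1E2H3E14H5E11B


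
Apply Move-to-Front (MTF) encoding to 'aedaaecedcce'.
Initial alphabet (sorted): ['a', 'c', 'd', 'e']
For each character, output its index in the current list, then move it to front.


MTF encoding:
'a': index 0 in ['a', 'c', 'd', 'e'] -> ['a', 'c', 'd', 'e']
'e': index 3 in ['a', 'c', 'd', 'e'] -> ['e', 'a', 'c', 'd']
'd': index 3 in ['e', 'a', 'c', 'd'] -> ['d', 'e', 'a', 'c']
'a': index 2 in ['d', 'e', 'a', 'c'] -> ['a', 'd', 'e', 'c']
'a': index 0 in ['a', 'd', 'e', 'c'] -> ['a', 'd', 'e', 'c']
'e': index 2 in ['a', 'd', 'e', 'c'] -> ['e', 'a', 'd', 'c']
'c': index 3 in ['e', 'a', 'd', 'c'] -> ['c', 'e', 'a', 'd']
'e': index 1 in ['c', 'e', 'a', 'd'] -> ['e', 'c', 'a', 'd']
'd': index 3 in ['e', 'c', 'a', 'd'] -> ['d', 'e', 'c', 'a']
'c': index 2 in ['d', 'e', 'c', 'a'] -> ['c', 'd', 'e', 'a']
'c': index 0 in ['c', 'd', 'e', 'a'] -> ['c', 'd', 'e', 'a']
'e': index 2 in ['c', 'd', 'e', 'a'] -> ['e', 'c', 'd', 'a']


Output: [0, 3, 3, 2, 0, 2, 3, 1, 3, 2, 0, 2]


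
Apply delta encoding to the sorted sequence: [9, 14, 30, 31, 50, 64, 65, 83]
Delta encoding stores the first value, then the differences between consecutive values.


First value: 9
Deltas:
  14 - 9 = 5
  30 - 14 = 16
  31 - 30 = 1
  50 - 31 = 19
  64 - 50 = 14
  65 - 64 = 1
  83 - 65 = 18


Delta encoded: [9, 5, 16, 1, 19, 14, 1, 18]


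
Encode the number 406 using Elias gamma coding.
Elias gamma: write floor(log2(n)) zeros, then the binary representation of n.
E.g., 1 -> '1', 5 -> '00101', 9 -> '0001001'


num_bits = floor(log2(406)) + 1 = 9
leading_zeros = num_bits - 1 = 8
binary(406) = 110010110

Elias gamma(406) = '00000000' + '110010110' = 00000000110010110 (17 bits)


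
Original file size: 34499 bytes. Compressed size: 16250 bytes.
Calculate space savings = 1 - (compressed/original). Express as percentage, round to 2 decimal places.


ratio = compressed/original = 16250/34499 = 0.471028
savings = 1 - ratio = 1 - 0.471028 = 0.528972
as a percentage: 0.528972 * 100 = 52.9%

Space savings = 1 - 16250/34499 = 52.9%


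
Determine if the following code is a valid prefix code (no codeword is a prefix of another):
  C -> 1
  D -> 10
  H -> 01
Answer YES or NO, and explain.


Checking each pair (does one codeword prefix another?):
  C='1' vs D='10': prefix -- VIOLATION

NO -- this is NOT a valid prefix code. C (1) is a prefix of D (10).


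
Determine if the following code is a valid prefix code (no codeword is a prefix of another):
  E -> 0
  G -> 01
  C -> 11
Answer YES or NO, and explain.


Checking each pair (does one codeword prefix another?):
  E='0' vs G='01': prefix -- VIOLATION

NO -- this is NOT a valid prefix code. E (0) is a prefix of G (01).


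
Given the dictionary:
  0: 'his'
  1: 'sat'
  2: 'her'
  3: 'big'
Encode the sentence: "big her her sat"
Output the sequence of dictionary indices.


Look up each word in the dictionary:
  'big' -> 3
  'her' -> 2
  'her' -> 2
  'sat' -> 1

Encoded: [3, 2, 2, 1]


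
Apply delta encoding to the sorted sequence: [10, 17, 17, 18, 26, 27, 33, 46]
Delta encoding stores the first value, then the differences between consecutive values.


First value: 10
Deltas:
  17 - 10 = 7
  17 - 17 = 0
  18 - 17 = 1
  26 - 18 = 8
  27 - 26 = 1
  33 - 27 = 6
  46 - 33 = 13


Delta encoded: [10, 7, 0, 1, 8, 1, 6, 13]


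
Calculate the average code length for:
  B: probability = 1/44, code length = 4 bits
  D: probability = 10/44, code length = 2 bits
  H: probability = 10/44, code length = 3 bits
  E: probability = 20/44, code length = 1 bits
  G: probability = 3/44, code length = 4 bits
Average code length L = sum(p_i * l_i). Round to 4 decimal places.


Weighted contributions p_i * l_i:
  B: (1/44) * 4 = 4/44
  D: (10/44) * 2 = 20/44
  H: (10/44) * 3 = 30/44
  E: (20/44) * 1 = 20/44
  G: (3/44) * 4 = 12/44
Sum = (4 + 20 + 30 + 20 + 12)/44 = 86/44

L = 86/44 = 1.9545 bits/symbol


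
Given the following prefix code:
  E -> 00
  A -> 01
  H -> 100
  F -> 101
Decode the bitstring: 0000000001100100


Decoding step by step:
Bits 00 -> E
Bits 00 -> E
Bits 00 -> E
Bits 00 -> E
Bits 01 -> A
Bits 100 -> H
Bits 100 -> H


Decoded message: EEEEAHH


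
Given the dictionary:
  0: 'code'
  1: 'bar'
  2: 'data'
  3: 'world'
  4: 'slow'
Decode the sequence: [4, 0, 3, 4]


Look up each index in the dictionary:
  4 -> 'slow'
  0 -> 'code'
  3 -> 'world'
  4 -> 'slow'

Decoded: "slow code world slow"


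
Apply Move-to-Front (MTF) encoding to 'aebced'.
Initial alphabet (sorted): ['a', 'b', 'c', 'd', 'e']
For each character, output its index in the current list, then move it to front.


MTF encoding:
'a': index 0 in ['a', 'b', 'c', 'd', 'e'] -> ['a', 'b', 'c', 'd', 'e']
'e': index 4 in ['a', 'b', 'c', 'd', 'e'] -> ['e', 'a', 'b', 'c', 'd']
'b': index 2 in ['e', 'a', 'b', 'c', 'd'] -> ['b', 'e', 'a', 'c', 'd']
'c': index 3 in ['b', 'e', 'a', 'c', 'd'] -> ['c', 'b', 'e', 'a', 'd']
'e': index 2 in ['c', 'b', 'e', 'a', 'd'] -> ['e', 'c', 'b', 'a', 'd']
'd': index 4 in ['e', 'c', 'b', 'a', 'd'] -> ['d', 'e', 'c', 'b', 'a']


Output: [0, 4, 2, 3, 2, 4]


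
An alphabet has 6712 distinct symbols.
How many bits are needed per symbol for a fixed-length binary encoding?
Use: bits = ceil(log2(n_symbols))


log2(6712) = 12.7125
Bracket: 2^12 = 4096 < 6712 <= 2^13 = 8192
So ceil(log2(6712)) = 13

bits = ceil(log2(6712)) = ceil(12.7125) = 13 bits


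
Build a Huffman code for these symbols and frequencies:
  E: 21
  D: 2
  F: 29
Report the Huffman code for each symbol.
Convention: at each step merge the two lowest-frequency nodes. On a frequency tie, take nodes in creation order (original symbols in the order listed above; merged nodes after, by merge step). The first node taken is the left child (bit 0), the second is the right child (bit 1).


Huffman tree construction:
Step 1: Merge D(2) + E(21) = 23
Step 2: Merge (D+E)(23) + F(29) = 52
Read each symbol's code off the tree from the root (left child = 0, right child = 1).

Codes:
  E: 01 (length 2)
  D: 00 (length 2)
  F: 1 (length 1)
Average code length: 75/52 = 1.4423 bits/symbol


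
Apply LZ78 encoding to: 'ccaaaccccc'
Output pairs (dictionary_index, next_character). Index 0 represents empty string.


LZ78 encoding steps:
Dictionary: {0: ''}
Step 1: w='' (idx 0), next='c' -> output (0, 'c'), add 'c' as idx 1
Step 2: w='c' (idx 1), next='a' -> output (1, 'a'), add 'ca' as idx 2
Step 3: w='' (idx 0), next='a' -> output (0, 'a'), add 'a' as idx 3
Step 4: w='a' (idx 3), next='c' -> output (3, 'c'), add 'ac' as idx 4
Step 5: w='c' (idx 1), next='c' -> output (1, 'c'), add 'cc' as idx 5
Step 6: w='cc' (idx 5), end of input -> output (5, '')


Encoded: [(0, 'c'), (1, 'a'), (0, 'a'), (3, 'c'), (1, 'c'), (5, '')]


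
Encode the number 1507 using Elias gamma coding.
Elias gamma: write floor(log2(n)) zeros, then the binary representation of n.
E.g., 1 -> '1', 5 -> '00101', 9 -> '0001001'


num_bits = floor(log2(1507)) + 1 = 11
leading_zeros = num_bits - 1 = 10
binary(1507) = 10111100011

Elias gamma(1507) = '0000000000' + '10111100011' = 000000000010111100011 (21 bits)


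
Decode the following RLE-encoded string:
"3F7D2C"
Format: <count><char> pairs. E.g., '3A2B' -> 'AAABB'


Expanding each <count><char> pair:
  3F -> 'FFF'
  7D -> 'DDDDDDD'
  2C -> 'CC'

Decoded = FFFDDDDDDDCC


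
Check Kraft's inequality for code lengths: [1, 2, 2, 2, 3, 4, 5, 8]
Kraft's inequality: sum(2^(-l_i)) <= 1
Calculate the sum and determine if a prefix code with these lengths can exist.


Sum = 2^(-1) + 2^(-2) + 2^(-2) + 2^(-2) + 2^(-3) + 2^(-4) + 2^(-5) + 2^(-8)
    = 0.5 + 0.25 + 0.25 + 0.25 + 0.125 + 0.0625 + 0.03125 + 0.00390625
    = 377/256 = 1.47265625
Since 1.47265625 > 1, Kraft's inequality is NOT satisfied.
A prefix code with these lengths CANNOT exist.

Kraft sum = 1.47265625. Not satisfied.


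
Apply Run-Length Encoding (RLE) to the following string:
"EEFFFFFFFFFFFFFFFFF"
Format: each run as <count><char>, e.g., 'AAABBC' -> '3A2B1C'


Scanning runs left to right:
  i=0: run of 'E' x 2 -> '2E'
  i=2: run of 'F' x 17 -> '17F'

RLE = 2E17F


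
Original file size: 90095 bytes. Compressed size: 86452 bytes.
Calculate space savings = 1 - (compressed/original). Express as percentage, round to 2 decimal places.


ratio = compressed/original = 86452/90095 = 0.959565
savings = 1 - ratio = 1 - 0.959565 = 0.040435
as a percentage: 0.040435 * 100 = 4.04%

Space savings = 1 - 86452/90095 = 4.04%


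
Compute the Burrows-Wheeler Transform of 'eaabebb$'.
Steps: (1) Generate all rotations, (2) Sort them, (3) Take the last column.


Rotations (sorted):
  0: $eaabebb -> last char: b
  1: aabebb$e -> last char: e
  2: abebb$ea -> last char: a
  3: b$eaabeb -> last char: b
  4: bb$eaabe -> last char: e
  5: bebb$eaa -> last char: a
  6: eaabebb$ -> last char: $
  7: ebb$eaab -> last char: b


BWT = beabea$b


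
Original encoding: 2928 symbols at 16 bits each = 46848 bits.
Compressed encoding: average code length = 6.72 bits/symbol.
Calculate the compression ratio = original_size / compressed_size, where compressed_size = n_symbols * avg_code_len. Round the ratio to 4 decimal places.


original_size = n_symbols * orig_bits = 2928 * 16 = 46848 bits
compressed_size = n_symbols * avg_code_len = 2928 * 6.72 = 19676.16 bits
ratio = original_size / compressed_size = 46848 / 19676.16 = 2.381

Compression ratio = 2.381


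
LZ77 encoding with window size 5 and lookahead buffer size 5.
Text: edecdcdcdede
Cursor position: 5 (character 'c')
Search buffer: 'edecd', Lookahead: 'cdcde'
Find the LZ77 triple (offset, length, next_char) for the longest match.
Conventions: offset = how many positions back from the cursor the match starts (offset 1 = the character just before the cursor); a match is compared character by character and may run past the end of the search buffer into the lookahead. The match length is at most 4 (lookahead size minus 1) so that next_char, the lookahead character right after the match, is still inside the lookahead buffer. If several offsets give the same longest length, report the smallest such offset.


Try each offset into the search buffer:
  offset=1 (pos 4, char 'd'): match length 0
  offset=2 (pos 3, char 'c'): match length 4
  offset=3 (pos 2, char 'e'): match length 0
  offset=4 (pos 1, char 'd'): match length 0
  offset=5 (pos 0, char 'e'): match length 0
Longest match has length 4 at offset 2.
next_char = character at position 5 + 4 = 9 -> 'e'

Best match: offset=2, length=4 (matching 'cdcd' starting at position 3)
LZ77 triple: (2, 4, 'e')


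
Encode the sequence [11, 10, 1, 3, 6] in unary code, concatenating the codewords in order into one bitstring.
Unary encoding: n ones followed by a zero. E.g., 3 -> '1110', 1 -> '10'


Encode each number as n ones followed by a terminating 0:
  11 -> 111111111110 (12 bits)
  10 -> 11111111110 (11 bits)
  1 -> 10 (2 bits)
  3 -> 1110 (4 bits)
  6 -> 1111110 (7 bits)
Total length = 12 + 11 + 2 + 4 + 7 = 36 bits.

Unary([11, 10, 1, 3, 6]) = 111111111110111111111101011101111110 (36 bits)


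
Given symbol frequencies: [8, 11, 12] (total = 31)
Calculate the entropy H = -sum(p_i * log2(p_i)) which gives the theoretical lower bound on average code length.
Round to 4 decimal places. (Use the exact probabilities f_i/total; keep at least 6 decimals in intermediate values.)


Per-symbol terms -p_i * log2(p_i) with p_i = f_i/31:
  p = 8/31 = 0.258065: log2(p) = -1.954196, -p*log2(p) = 0.504309
  p = 11/31 = 0.354839: log2(p) = -1.494765, -p*log2(p) = 0.530400
  p = 12/31 = 0.387097: log2(p) = -1.369234, -p*log2(p) = 0.530026
H = 0.504309 + 0.530400 + 0.530026 = 1.564735

H = 1.5647 bits/symbol


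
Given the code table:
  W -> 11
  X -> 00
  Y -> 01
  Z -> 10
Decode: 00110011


Decoding:
00 -> X
11 -> W
00 -> X
11 -> W


Result: XWXW


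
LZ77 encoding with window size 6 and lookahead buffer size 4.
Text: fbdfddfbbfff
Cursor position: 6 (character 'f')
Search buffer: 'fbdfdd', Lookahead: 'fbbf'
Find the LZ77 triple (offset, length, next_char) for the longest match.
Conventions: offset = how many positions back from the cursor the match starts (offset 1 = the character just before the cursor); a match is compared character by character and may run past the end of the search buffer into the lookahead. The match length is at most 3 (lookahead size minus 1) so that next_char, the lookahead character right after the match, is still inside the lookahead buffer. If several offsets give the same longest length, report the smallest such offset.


Try each offset into the search buffer:
  offset=1 (pos 5, char 'd'): match length 0
  offset=2 (pos 4, char 'd'): match length 0
  offset=3 (pos 3, char 'f'): match length 1
  offset=4 (pos 2, char 'd'): match length 0
  offset=5 (pos 1, char 'b'): match length 0
  offset=6 (pos 0, char 'f'): match length 2
Longest match has length 2 at offset 6.
next_char = character at position 6 + 2 = 8 -> 'b'

Best match: offset=6, length=2 (matching 'fb' starting at position 0)
LZ77 triple: (6, 2, 'b')


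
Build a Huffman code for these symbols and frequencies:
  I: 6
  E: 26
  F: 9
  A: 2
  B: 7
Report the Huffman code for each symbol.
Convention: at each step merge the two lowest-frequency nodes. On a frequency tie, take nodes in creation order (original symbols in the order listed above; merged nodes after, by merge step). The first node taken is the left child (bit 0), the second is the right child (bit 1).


Huffman tree construction:
Step 1: Merge A(2) + I(6) = 8
Step 2: Merge B(7) + (A+I)(8) = 15
Step 3: Merge F(9) + (B+(A+I))(15) = 24
Step 4: Merge (F+(B+(A+I)))(24) + E(26) = 50
Read each symbol's code off the tree from the root (left child = 0, right child = 1).

Codes:
  I: 0111 (length 4)
  E: 1 (length 1)
  F: 00 (length 2)
  A: 0110 (length 4)
  B: 010 (length 3)
Average code length: 97/50 = 1.9400 bits/symbol


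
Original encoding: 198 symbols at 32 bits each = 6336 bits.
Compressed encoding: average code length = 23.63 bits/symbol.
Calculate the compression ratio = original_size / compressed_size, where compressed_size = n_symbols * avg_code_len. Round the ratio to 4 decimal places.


original_size = n_symbols * orig_bits = 198 * 32 = 6336 bits
compressed_size = n_symbols * avg_code_len = 198 * 23.63 = 4678.74 bits
ratio = original_size / compressed_size = 6336 / 4678.74 = 1.3542

Compression ratio = 1.3542


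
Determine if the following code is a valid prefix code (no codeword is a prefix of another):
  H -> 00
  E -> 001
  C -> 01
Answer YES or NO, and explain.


Checking each pair (does one codeword prefix another?):
  H='00' vs E='001': prefix -- VIOLATION

NO -- this is NOT a valid prefix code. H (00) is a prefix of E (001).


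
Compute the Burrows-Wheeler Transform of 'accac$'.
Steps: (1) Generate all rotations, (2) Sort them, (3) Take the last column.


Rotations (sorted):
  0: $accac -> last char: c
  1: ac$acc -> last char: c
  2: accac$ -> last char: $
  3: c$acca -> last char: a
  4: cac$ac -> last char: c
  5: ccac$a -> last char: a


BWT = cc$aca


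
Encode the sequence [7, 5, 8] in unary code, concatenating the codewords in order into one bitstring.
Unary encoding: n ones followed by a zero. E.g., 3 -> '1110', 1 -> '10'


Encode each number as n ones followed by a terminating 0:
  7 -> 11111110 (8 bits)
  5 -> 111110 (6 bits)
  8 -> 111111110 (9 bits)
Total length = 8 + 6 + 9 = 23 bits.

Unary([7, 5, 8]) = 11111110111110111111110 (23 bits)


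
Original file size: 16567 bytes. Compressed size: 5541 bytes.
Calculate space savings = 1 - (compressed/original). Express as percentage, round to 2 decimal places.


ratio = compressed/original = 5541/16567 = 0.33446
savings = 1 - ratio = 1 - 0.33446 = 0.66554
as a percentage: 0.66554 * 100 = 66.55%

Space savings = 1 - 5541/16567 = 66.55%


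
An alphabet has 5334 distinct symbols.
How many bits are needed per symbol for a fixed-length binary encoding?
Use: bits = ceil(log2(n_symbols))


log2(5334) = 12.381
Bracket: 2^12 = 4096 < 5334 <= 2^13 = 8192
So ceil(log2(5334)) = 13

bits = ceil(log2(5334)) = ceil(12.381) = 13 bits


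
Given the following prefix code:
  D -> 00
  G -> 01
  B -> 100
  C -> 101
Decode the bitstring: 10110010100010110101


Decoding step by step:
Bits 101 -> C
Bits 100 -> B
Bits 101 -> C
Bits 00 -> D
Bits 01 -> G
Bits 01 -> G
Bits 101 -> C
Bits 01 -> G


Decoded message: CBCDGGCG


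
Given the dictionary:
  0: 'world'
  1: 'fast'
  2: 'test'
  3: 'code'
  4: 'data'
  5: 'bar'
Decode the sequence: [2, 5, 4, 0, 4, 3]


Look up each index in the dictionary:
  2 -> 'test'
  5 -> 'bar'
  4 -> 'data'
  0 -> 'world'
  4 -> 'data'
  3 -> 'code'

Decoded: "test bar data world data code"


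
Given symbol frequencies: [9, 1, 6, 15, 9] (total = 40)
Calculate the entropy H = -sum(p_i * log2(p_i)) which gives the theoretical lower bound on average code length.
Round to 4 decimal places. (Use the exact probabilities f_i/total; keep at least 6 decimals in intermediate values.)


Per-symbol terms -p_i * log2(p_i) with p_i = f_i/40:
  p = 9/40 = 0.225000: log2(p) = -2.152003, -p*log2(p) = 0.484201
  p = 1/40 = 0.025000: log2(p) = -5.321928, -p*log2(p) = 0.133048
  p = 6/40 = 0.150000: log2(p) = -2.736966, -p*log2(p) = 0.410545
  p = 15/40 = 0.375000: log2(p) = -1.415037, -p*log2(p) = 0.530639
  p = 9/40 = 0.225000: log2(p) = -2.152003, -p*log2(p) = 0.484201
H = 0.484201 + 0.133048 + 0.410545 + 0.530639 + 0.484201 = 2.042634

H = 2.0426 bits/symbol


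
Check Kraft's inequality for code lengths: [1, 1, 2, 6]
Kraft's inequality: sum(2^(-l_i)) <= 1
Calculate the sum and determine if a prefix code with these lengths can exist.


Sum = 2^(-1) + 2^(-1) + 2^(-2) + 2^(-6)
    = 0.5 + 0.5 + 0.25 + 0.015625
    = 81/64 = 1.265625
Since 1.265625 > 1, Kraft's inequality is NOT satisfied.
A prefix code with these lengths CANNOT exist.

Kraft sum = 1.265625. Not satisfied.


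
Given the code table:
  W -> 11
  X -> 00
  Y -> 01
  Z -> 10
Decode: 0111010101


Decoding:
01 -> Y
11 -> W
01 -> Y
01 -> Y
01 -> Y


Result: YWYYY


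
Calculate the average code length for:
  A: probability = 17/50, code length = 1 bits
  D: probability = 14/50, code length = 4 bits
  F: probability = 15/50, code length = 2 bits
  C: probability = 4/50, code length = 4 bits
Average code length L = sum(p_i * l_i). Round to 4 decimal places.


Weighted contributions p_i * l_i:
  A: (17/50) * 1 = 17/50
  D: (14/50) * 4 = 56/50
  F: (15/50) * 2 = 30/50
  C: (4/50) * 4 = 16/50
Sum = (17 + 56 + 30 + 16)/50 = 119/50

L = 119/50 = 2.3800 bits/symbol


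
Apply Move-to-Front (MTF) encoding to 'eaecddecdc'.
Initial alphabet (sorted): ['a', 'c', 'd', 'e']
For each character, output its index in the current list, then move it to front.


MTF encoding:
'e': index 3 in ['a', 'c', 'd', 'e'] -> ['e', 'a', 'c', 'd']
'a': index 1 in ['e', 'a', 'c', 'd'] -> ['a', 'e', 'c', 'd']
'e': index 1 in ['a', 'e', 'c', 'd'] -> ['e', 'a', 'c', 'd']
'c': index 2 in ['e', 'a', 'c', 'd'] -> ['c', 'e', 'a', 'd']
'd': index 3 in ['c', 'e', 'a', 'd'] -> ['d', 'c', 'e', 'a']
'd': index 0 in ['d', 'c', 'e', 'a'] -> ['d', 'c', 'e', 'a']
'e': index 2 in ['d', 'c', 'e', 'a'] -> ['e', 'd', 'c', 'a']
'c': index 2 in ['e', 'd', 'c', 'a'] -> ['c', 'e', 'd', 'a']
'd': index 2 in ['c', 'e', 'd', 'a'] -> ['d', 'c', 'e', 'a']
'c': index 1 in ['d', 'c', 'e', 'a'] -> ['c', 'd', 'e', 'a']


Output: [3, 1, 1, 2, 3, 0, 2, 2, 2, 1]


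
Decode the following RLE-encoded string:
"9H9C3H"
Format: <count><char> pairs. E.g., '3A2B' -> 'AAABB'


Expanding each <count><char> pair:
  9H -> 'HHHHHHHHH'
  9C -> 'CCCCCCCCC'
  3H -> 'HHH'

Decoded = HHHHHHHHHCCCCCCCCCHHH


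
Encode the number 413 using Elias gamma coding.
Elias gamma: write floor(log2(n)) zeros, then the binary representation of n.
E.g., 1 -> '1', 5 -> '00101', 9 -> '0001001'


num_bits = floor(log2(413)) + 1 = 9
leading_zeros = num_bits - 1 = 8
binary(413) = 110011101

Elias gamma(413) = '00000000' + '110011101' = 00000000110011101 (17 bits)


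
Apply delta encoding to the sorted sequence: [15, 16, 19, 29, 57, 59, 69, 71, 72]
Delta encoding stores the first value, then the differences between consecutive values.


First value: 15
Deltas:
  16 - 15 = 1
  19 - 16 = 3
  29 - 19 = 10
  57 - 29 = 28
  59 - 57 = 2
  69 - 59 = 10
  71 - 69 = 2
  72 - 71 = 1


Delta encoded: [15, 1, 3, 10, 28, 2, 10, 2, 1]


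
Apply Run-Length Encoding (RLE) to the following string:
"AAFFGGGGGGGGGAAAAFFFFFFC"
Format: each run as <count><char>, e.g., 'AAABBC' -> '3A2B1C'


Scanning runs left to right:
  i=0: run of 'A' x 2 -> '2A'
  i=2: run of 'F' x 2 -> '2F'
  i=4: run of 'G' x 9 -> '9G'
  i=13: run of 'A' x 4 -> '4A'
  i=17: run of 'F' x 6 -> '6F'
  i=23: run of 'C' x 1 -> '1C'

RLE = 2A2F9G4A6F1C


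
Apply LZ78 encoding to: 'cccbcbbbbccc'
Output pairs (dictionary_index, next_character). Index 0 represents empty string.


LZ78 encoding steps:
Dictionary: {0: ''}
Step 1: w='' (idx 0), next='c' -> output (0, 'c'), add 'c' as idx 1
Step 2: w='c' (idx 1), next='c' -> output (1, 'c'), add 'cc' as idx 2
Step 3: w='' (idx 0), next='b' -> output (0, 'b'), add 'b' as idx 3
Step 4: w='c' (idx 1), next='b' -> output (1, 'b'), add 'cb' as idx 4
Step 5: w='b' (idx 3), next='b' -> output (3, 'b'), add 'bb' as idx 5
Step 6: w='b' (idx 3), next='c' -> output (3, 'c'), add 'bc' as idx 6
Step 7: w='cc' (idx 2), end of input -> output (2, '')


Encoded: [(0, 'c'), (1, 'c'), (0, 'b'), (1, 'b'), (3, 'b'), (3, 'c'), (2, '')]


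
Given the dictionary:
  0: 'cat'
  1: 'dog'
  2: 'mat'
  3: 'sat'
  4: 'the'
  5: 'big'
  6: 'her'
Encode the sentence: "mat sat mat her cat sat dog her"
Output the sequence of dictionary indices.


Look up each word in the dictionary:
  'mat' -> 2
  'sat' -> 3
  'mat' -> 2
  'her' -> 6
  'cat' -> 0
  'sat' -> 3
  'dog' -> 1
  'her' -> 6

Encoded: [2, 3, 2, 6, 0, 3, 1, 6]


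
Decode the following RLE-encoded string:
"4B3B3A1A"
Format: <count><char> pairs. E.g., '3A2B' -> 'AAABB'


Expanding each <count><char> pair:
  4B -> 'BBBB'
  3B -> 'BBB'
  3A -> 'AAA'
  1A -> 'A'

Decoded = BBBBBBBAAAA


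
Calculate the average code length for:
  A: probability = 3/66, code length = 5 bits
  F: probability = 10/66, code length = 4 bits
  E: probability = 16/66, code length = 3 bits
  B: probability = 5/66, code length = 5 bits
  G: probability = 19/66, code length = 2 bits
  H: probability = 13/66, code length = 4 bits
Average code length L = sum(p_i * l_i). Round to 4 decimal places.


Weighted contributions p_i * l_i:
  A: (3/66) * 5 = 15/66
  F: (10/66) * 4 = 40/66
  E: (16/66) * 3 = 48/66
  B: (5/66) * 5 = 25/66
  G: (19/66) * 2 = 38/66
  H: (13/66) * 4 = 52/66
Sum = (15 + 40 + 48 + 25 + 38 + 52)/66 = 218/66

L = 218/66 = 3.3030 bits/symbol


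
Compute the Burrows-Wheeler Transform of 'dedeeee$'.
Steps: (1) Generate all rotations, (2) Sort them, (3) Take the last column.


Rotations (sorted):
  0: $dedeeee -> last char: e
  1: dedeeee$ -> last char: $
  2: deeee$de -> last char: e
  3: e$dedeee -> last char: e
  4: edeeee$d -> last char: d
  5: ee$dedee -> last char: e
  6: eee$dede -> last char: e
  7: eeee$ded -> last char: d


BWT = e$eedeed


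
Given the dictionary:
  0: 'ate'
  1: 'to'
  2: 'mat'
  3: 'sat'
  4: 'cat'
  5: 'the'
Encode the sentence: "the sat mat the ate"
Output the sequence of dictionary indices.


Look up each word in the dictionary:
  'the' -> 5
  'sat' -> 3
  'mat' -> 2
  'the' -> 5
  'ate' -> 0

Encoded: [5, 3, 2, 5, 0]


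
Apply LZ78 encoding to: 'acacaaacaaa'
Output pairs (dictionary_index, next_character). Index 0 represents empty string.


LZ78 encoding steps:
Dictionary: {0: ''}
Step 1: w='' (idx 0), next='a' -> output (0, 'a'), add 'a' as idx 1
Step 2: w='' (idx 0), next='c' -> output (0, 'c'), add 'c' as idx 2
Step 3: w='a' (idx 1), next='c' -> output (1, 'c'), add 'ac' as idx 3
Step 4: w='a' (idx 1), next='a' -> output (1, 'a'), add 'aa' as idx 4
Step 5: w='ac' (idx 3), next='a' -> output (3, 'a'), add 'aca' as idx 5
Step 6: w='aa' (idx 4), end of input -> output (4, '')


Encoded: [(0, 'a'), (0, 'c'), (1, 'c'), (1, 'a'), (3, 'a'), (4, '')]


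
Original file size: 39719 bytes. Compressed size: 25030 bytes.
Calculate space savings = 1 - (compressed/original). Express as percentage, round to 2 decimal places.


ratio = compressed/original = 25030/39719 = 0.630177
savings = 1 - ratio = 1 - 0.630177 = 0.369823
as a percentage: 0.369823 * 100 = 36.98%

Space savings = 1 - 25030/39719 = 36.98%


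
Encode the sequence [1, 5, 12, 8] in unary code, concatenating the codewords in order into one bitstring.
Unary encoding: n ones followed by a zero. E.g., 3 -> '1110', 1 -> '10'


Encode each number as n ones followed by a terminating 0:
  1 -> 10 (2 bits)
  5 -> 111110 (6 bits)
  12 -> 1111111111110 (13 bits)
  8 -> 111111110 (9 bits)
Total length = 2 + 6 + 13 + 9 = 30 bits.

Unary([1, 5, 12, 8]) = 101111101111111111110111111110 (30 bits)


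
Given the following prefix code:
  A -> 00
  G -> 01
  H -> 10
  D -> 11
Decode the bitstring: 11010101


Decoding step by step:
Bits 11 -> D
Bits 01 -> G
Bits 01 -> G
Bits 01 -> G


Decoded message: DGGG


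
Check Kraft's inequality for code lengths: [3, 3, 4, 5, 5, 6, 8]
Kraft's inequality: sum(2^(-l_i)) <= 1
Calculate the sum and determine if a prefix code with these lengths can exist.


Sum = 2^(-3) + 2^(-3) + 2^(-4) + 2^(-5) + 2^(-5) + 2^(-6) + 2^(-8)
    = 0.125 + 0.125 + 0.0625 + 0.03125 + 0.03125 + 0.015625 + 0.00390625
    = 101/256 = 0.39453125
Since 0.39453125 <= 1, Kraft's inequality IS satisfied.
A prefix code with these lengths CAN exist.

Kraft sum = 0.39453125. Satisfied.


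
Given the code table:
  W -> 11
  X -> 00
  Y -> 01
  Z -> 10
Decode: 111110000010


Decoding:
11 -> W
11 -> W
10 -> Z
00 -> X
00 -> X
10 -> Z


Result: WWZXXZ


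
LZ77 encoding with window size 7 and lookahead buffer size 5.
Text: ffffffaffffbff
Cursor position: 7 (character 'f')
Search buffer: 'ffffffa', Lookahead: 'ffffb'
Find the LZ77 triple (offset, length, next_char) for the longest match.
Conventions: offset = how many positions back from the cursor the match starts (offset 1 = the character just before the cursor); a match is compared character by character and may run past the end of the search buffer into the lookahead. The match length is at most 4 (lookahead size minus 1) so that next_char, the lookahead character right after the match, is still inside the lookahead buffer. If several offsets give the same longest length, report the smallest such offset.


Try each offset into the search buffer:
  offset=1 (pos 6, char 'a'): match length 0
  offset=2 (pos 5, char 'f'): match length 1
  offset=3 (pos 4, char 'f'): match length 2
  offset=4 (pos 3, char 'f'): match length 3
  offset=5 (pos 2, char 'f'): match length 4
  offset=6 (pos 1, char 'f'): match length 4
  offset=7 (pos 0, char 'f'): match length 4
Longest match has length 4, found at offsets 5, 6, 7; take the smallest, offset 5.
next_char = character at position 7 + 4 = 11 -> 'b'

Best match: offset=5, length=4 (matching 'ffff' starting at position 2)
LZ77 triple: (5, 4, 'b')


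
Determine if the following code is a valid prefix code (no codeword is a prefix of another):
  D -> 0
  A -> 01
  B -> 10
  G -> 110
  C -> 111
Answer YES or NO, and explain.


Checking each pair (does one codeword prefix another?):
  D='0' vs A='01': prefix -- VIOLATION

NO -- this is NOT a valid prefix code. D (0) is a prefix of A (01).


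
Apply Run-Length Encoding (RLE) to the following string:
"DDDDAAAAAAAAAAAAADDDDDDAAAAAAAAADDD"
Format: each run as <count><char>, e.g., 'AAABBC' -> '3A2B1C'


Scanning runs left to right:
  i=0: run of 'D' x 4 -> '4D'
  i=4: run of 'A' x 13 -> '13A'
  i=17: run of 'D' x 6 -> '6D'
  i=23: run of 'A' x 9 -> '9A'
  i=32: run of 'D' x 3 -> '3D'

RLE = 4D13A6D9A3D


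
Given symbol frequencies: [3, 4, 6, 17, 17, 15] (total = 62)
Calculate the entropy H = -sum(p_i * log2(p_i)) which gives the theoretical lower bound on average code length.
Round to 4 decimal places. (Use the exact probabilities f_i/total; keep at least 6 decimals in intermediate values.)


Per-symbol terms -p_i * log2(p_i) with p_i = f_i/62:
  p = 3/62 = 0.048387: log2(p) = -4.369234, -p*log2(p) = 0.211415
  p = 4/62 = 0.064516: log2(p) = -3.954196, -p*log2(p) = 0.255109
  p = 6/62 = 0.096774: log2(p) = -3.369234, -p*log2(p) = 0.326055
  p = 17/62 = 0.274194: log2(p) = -1.866733, -p*log2(p) = 0.511846
  p = 17/62 = 0.274194: log2(p) = -1.866733, -p*log2(p) = 0.511846
  p = 15/62 = 0.241935: log2(p) = -2.047306, -p*log2(p) = 0.495316
H = 0.211415 + 0.255109 + 0.326055 + 0.511846 + 0.511846 + 0.495316 = 2.311587

H = 2.3116 bits/symbol


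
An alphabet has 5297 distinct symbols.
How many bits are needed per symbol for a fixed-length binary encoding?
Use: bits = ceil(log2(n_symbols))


log2(5297) = 12.371
Bracket: 2^12 = 4096 < 5297 <= 2^13 = 8192
So ceil(log2(5297)) = 13

bits = ceil(log2(5297)) = ceil(12.371) = 13 bits


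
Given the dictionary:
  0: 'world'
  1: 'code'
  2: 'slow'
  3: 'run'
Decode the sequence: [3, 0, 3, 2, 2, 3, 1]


Look up each index in the dictionary:
  3 -> 'run'
  0 -> 'world'
  3 -> 'run'
  2 -> 'slow'
  2 -> 'slow'
  3 -> 'run'
  1 -> 'code'

Decoded: "run world run slow slow run code"


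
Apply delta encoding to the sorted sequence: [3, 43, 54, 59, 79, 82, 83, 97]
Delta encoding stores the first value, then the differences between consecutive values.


First value: 3
Deltas:
  43 - 3 = 40
  54 - 43 = 11
  59 - 54 = 5
  79 - 59 = 20
  82 - 79 = 3
  83 - 82 = 1
  97 - 83 = 14


Delta encoded: [3, 40, 11, 5, 20, 3, 1, 14]


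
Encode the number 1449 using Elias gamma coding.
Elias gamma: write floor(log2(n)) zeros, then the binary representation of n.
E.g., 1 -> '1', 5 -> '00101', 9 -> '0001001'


num_bits = floor(log2(1449)) + 1 = 11
leading_zeros = num_bits - 1 = 10
binary(1449) = 10110101001

Elias gamma(1449) = '0000000000' + '10110101001' = 000000000010110101001 (21 bits)


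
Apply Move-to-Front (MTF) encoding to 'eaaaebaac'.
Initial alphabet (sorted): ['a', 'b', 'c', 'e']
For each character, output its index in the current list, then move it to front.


MTF encoding:
'e': index 3 in ['a', 'b', 'c', 'e'] -> ['e', 'a', 'b', 'c']
'a': index 1 in ['e', 'a', 'b', 'c'] -> ['a', 'e', 'b', 'c']
'a': index 0 in ['a', 'e', 'b', 'c'] -> ['a', 'e', 'b', 'c']
'a': index 0 in ['a', 'e', 'b', 'c'] -> ['a', 'e', 'b', 'c']
'e': index 1 in ['a', 'e', 'b', 'c'] -> ['e', 'a', 'b', 'c']
'b': index 2 in ['e', 'a', 'b', 'c'] -> ['b', 'e', 'a', 'c']
'a': index 2 in ['b', 'e', 'a', 'c'] -> ['a', 'b', 'e', 'c']
'a': index 0 in ['a', 'b', 'e', 'c'] -> ['a', 'b', 'e', 'c']
'c': index 3 in ['a', 'b', 'e', 'c'] -> ['c', 'a', 'b', 'e']


Output: [3, 1, 0, 0, 1, 2, 2, 0, 3]


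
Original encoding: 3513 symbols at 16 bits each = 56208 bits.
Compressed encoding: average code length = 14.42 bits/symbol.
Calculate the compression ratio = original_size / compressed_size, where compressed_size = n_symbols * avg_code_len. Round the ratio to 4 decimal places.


original_size = n_symbols * orig_bits = 3513 * 16 = 56208 bits
compressed_size = n_symbols * avg_code_len = 3513 * 14.42 = 50657.46 bits
ratio = original_size / compressed_size = 56208 / 50657.46 = 1.1096

Compression ratio = 1.1096


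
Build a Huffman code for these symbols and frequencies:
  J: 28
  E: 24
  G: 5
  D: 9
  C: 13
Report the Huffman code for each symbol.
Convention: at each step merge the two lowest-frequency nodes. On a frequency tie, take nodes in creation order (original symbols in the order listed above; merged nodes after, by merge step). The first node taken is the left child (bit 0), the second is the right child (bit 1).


Huffman tree construction:
Step 1: Merge G(5) + D(9) = 14
Step 2: Merge C(13) + (G+D)(14) = 27
Step 3: Merge E(24) + (C+(G+D))(27) = 51
Step 4: Merge J(28) + (E+(C+(G+D)))(51) = 79
Read each symbol's code off the tree from the root (left child = 0, right child = 1).

Codes:
  J: 0 (length 1)
  E: 10 (length 2)
  G: 1110 (length 4)
  D: 1111 (length 4)
  C: 110 (length 3)
Average code length: 171/79 = 2.1646 bits/symbol


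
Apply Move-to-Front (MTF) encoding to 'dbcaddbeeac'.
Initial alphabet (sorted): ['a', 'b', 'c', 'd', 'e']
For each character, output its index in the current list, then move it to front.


MTF encoding:
'd': index 3 in ['a', 'b', 'c', 'd', 'e'] -> ['d', 'a', 'b', 'c', 'e']
'b': index 2 in ['d', 'a', 'b', 'c', 'e'] -> ['b', 'd', 'a', 'c', 'e']
'c': index 3 in ['b', 'd', 'a', 'c', 'e'] -> ['c', 'b', 'd', 'a', 'e']
'a': index 3 in ['c', 'b', 'd', 'a', 'e'] -> ['a', 'c', 'b', 'd', 'e']
'd': index 3 in ['a', 'c', 'b', 'd', 'e'] -> ['d', 'a', 'c', 'b', 'e']
'd': index 0 in ['d', 'a', 'c', 'b', 'e'] -> ['d', 'a', 'c', 'b', 'e']
'b': index 3 in ['d', 'a', 'c', 'b', 'e'] -> ['b', 'd', 'a', 'c', 'e']
'e': index 4 in ['b', 'd', 'a', 'c', 'e'] -> ['e', 'b', 'd', 'a', 'c']
'e': index 0 in ['e', 'b', 'd', 'a', 'c'] -> ['e', 'b', 'd', 'a', 'c']
'a': index 3 in ['e', 'b', 'd', 'a', 'c'] -> ['a', 'e', 'b', 'd', 'c']
'c': index 4 in ['a', 'e', 'b', 'd', 'c'] -> ['c', 'a', 'e', 'b', 'd']


Output: [3, 2, 3, 3, 3, 0, 3, 4, 0, 3, 4]
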